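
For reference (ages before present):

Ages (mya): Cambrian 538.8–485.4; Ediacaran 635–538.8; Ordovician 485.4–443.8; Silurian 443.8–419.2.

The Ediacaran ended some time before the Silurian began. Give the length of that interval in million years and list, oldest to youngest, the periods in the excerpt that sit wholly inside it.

95 million years; Cambrian, Ordovician

The Ediacaran closes at 538.8 Ma and the Silurian opens at 443.8 Ma, so the interval is 538.8 − 443.8 = 95 Myr.
A period fits inside if it starts at or after 538.8 Ma and ends at or before 443.8 Ma; oldest first that gives Cambrian, Ordovician.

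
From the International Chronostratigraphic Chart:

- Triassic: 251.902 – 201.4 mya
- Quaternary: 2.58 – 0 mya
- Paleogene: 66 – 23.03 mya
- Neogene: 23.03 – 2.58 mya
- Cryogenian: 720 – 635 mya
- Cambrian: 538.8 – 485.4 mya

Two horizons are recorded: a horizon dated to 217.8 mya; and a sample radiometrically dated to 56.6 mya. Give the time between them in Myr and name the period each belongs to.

Elapsed time: 217.8 − 56.6 = 161.2 Myr.
217.8 Ma lies within 251.902–201.4 Ma: Triassic.
56.6 Ma lies within 66–23.03 Ma: Paleogene.

161.2 million years apart; the first in the Triassic, the second in the Paleogene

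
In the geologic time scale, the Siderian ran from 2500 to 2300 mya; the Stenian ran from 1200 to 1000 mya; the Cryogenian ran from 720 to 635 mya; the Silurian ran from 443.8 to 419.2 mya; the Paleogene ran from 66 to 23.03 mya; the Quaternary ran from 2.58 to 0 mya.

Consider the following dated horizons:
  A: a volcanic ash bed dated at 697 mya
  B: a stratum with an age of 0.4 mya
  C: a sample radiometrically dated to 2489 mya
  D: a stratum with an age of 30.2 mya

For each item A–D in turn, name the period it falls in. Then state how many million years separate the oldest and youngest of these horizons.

A: 697 Ma lies in 720–635 Ma, so Cryogenian.
B: 0.4 Ma lies in 2.58–0 Ma, so Quaternary.
C: 2489 Ma lies in 2500–2300 Ma, so Siderian.
D: 30.2 Ma lies in 66–23.03 Ma, so Paleogene.
Oldest = 2489 Ma, youngest = 0.4 Ma → span 2488.6 Myr.

A — Cryogenian; B — Quaternary; C — Siderian; D — Paleogene; span 2488.6 million years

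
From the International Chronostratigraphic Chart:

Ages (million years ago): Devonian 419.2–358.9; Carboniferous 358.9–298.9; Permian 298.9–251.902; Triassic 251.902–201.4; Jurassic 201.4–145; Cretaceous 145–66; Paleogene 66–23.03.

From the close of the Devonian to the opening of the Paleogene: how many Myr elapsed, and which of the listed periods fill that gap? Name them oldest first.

292.9 million years; Carboniferous, Permian, Triassic, Jurassic, Cretaceous

End of Devonian = 358.9 Ma; start of Paleogene = 66 Ma.
Gap = 358.9 − 66 = 292.9 Myr.
Periods wholly inside 358.9–66 Ma: Carboniferous (358.9–298.9), Permian (298.9–251.902), Triassic (251.902–201.4), Jurassic (201.4–145), Cretaceous (145–66).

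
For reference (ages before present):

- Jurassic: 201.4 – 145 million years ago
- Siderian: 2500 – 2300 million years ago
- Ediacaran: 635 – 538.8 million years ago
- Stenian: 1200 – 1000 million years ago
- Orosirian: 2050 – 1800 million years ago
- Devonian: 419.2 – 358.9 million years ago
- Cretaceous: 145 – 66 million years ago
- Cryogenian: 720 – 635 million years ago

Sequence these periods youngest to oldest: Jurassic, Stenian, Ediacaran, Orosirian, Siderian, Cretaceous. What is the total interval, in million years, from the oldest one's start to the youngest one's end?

Start ages (Ma): Siderian 2500, Orosirian 2050, Stenian 1200, Ediacaran 635, Jurassic 201.4, Cretaceous 145.
Ordered youngest to oldest: Cretaceous, Jurassic, Ediacaran, Stenian, Orosirian, Siderian.
Span = 2500 − 66 = 2434 Myr.

Cretaceous, Jurassic, Ediacaran, Stenian, Orosirian, Siderian; total span 2434 Myr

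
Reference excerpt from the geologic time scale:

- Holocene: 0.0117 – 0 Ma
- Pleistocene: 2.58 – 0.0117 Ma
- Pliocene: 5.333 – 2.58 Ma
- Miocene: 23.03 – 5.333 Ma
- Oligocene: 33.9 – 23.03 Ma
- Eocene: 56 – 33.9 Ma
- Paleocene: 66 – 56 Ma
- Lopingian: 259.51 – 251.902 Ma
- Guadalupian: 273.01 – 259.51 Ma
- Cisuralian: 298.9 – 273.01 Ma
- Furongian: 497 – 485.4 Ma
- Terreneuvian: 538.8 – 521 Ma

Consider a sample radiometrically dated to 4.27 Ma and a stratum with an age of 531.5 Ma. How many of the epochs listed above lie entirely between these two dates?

531.5 Ma sits inside the Terreneuvian (538.8–521) and 4.27 Ma inside the Pliocene (5.333–2.58); neither of those is wholly between the two dates.
The listed epochs lying completely between them are Furongian, Cisuralian, Guadalupian, Lopingian, Paleocene, Eocene, Oligocene, Miocene — 8 in all.

8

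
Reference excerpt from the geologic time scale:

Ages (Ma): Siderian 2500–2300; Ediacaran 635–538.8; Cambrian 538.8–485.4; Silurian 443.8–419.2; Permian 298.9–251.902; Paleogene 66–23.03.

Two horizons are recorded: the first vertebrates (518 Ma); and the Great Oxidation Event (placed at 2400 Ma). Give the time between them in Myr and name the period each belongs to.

Elapsed time: 2400 − 518 = 1882 Myr.
518 Ma lies within 538.8–485.4 Ma: Cambrian.
2400 Ma lies within 2500–2300 Ma: Siderian.

1882 million years apart; the first in the Cambrian, the second in the Siderian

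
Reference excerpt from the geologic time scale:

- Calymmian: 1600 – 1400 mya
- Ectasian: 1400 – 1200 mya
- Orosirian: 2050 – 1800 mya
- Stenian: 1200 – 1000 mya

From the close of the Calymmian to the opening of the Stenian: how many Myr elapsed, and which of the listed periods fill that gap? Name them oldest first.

End of Calymmian = 1400 Ma; start of Stenian = 1200 Ma.
Gap = 1400 − 1200 = 200 Myr.
Periods wholly inside 1400–1200 Ma: Ectasian (1400–1200).

200 million years; Ectasian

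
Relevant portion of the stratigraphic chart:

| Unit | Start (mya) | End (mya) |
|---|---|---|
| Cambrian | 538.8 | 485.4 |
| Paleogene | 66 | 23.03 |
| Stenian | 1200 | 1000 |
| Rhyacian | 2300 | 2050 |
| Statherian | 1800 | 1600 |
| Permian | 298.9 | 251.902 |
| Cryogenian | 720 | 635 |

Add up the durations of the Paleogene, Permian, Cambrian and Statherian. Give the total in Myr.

343.368 million years

Duration is start − end for each: (66 − 23.03) + (298.9 − 251.902) + (538.8 − 485.4) + (1800 − 1600).
That is 42.97 + 46.998 + 53.4 + 200, which totals 343.368 million years.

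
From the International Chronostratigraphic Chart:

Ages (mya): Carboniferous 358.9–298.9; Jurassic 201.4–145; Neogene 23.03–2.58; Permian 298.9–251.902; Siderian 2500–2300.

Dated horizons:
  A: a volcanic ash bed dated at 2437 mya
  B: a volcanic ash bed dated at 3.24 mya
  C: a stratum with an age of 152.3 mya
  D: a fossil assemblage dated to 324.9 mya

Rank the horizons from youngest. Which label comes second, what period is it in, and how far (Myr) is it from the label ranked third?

Smaller Ma means younger, so youngest first: B 3.24 < C 152.3 < D 324.9 < A 2437.
Counting 2 along gives C (152.3 Ma); the excerpt puts that inside the Jurassic, 201.4–145 Ma.
Next in line is D (324.9 Ma), and 324.9 − 152.3 = 172.6 Myr.

C, in the Jurassic; 172.6 million years to D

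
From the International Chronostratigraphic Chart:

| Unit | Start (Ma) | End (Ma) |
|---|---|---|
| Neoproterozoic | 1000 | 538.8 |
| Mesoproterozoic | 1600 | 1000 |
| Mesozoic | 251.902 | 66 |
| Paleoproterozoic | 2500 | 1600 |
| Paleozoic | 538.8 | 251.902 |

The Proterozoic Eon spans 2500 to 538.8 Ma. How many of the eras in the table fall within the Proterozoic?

3

Eras inside 2500–538.8 Ma: Paleoproterozoic, Mesoproterozoic, Neoproterozoic — 3 in total.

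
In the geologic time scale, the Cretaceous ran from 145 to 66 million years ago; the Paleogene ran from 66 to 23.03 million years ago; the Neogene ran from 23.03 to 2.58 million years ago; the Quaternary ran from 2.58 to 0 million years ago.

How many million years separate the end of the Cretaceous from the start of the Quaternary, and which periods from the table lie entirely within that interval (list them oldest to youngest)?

63.42 million years; Paleogene, Neogene

End of Cretaceous = 66 Ma; start of Quaternary = 2.58 Ma.
Gap = 66 − 2.58 = 63.42 Myr.
Periods wholly inside 66–2.58 Ma: Paleogene (66–23.03), Neogene (23.03–2.58).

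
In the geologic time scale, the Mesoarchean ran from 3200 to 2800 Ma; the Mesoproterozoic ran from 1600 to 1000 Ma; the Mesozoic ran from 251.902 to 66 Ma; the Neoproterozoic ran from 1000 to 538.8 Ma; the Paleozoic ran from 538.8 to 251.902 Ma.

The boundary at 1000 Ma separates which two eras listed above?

The Mesoproterozoic ends at 1000 Ma and the Neoproterozoic begins at 1000 Ma, so they share that boundary.

Mesoproterozoic and Neoproterozoic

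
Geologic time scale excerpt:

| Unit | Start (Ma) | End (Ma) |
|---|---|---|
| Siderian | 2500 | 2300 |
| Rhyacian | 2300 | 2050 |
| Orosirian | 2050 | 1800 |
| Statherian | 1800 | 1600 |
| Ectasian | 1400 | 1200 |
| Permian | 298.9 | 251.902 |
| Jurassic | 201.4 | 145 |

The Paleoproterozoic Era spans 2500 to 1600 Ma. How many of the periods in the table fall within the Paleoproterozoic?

4

Periods inside 2500–1600 Ma: Siderian, Rhyacian, Orosirian, Statherian — 4 in total.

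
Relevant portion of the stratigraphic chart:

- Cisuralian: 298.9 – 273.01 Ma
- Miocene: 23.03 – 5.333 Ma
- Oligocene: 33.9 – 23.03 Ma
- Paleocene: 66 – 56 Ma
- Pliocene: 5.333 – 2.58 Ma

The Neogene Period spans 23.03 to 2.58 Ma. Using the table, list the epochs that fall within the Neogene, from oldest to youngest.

Miocene, Pliocene

Epochs with both bounds inside 23.03–2.58 Ma: Miocene (23.03–5.333), Pliocene (5.333–2.58).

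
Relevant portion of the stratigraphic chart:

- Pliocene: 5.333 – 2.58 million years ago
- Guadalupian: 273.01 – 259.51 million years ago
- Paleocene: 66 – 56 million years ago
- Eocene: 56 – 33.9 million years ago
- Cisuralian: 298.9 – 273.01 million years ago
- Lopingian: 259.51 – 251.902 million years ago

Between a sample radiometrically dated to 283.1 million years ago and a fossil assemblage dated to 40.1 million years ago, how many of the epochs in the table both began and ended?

3

The older date is 283.1 Ma and the younger is 40.1 Ma.
Epochs with start < 283.1 and end > 40.1 Ma: Guadalupian (273.01–259.51), Lopingian (259.51–251.902), Paleocene (66–56).
That is 3 complete epochs.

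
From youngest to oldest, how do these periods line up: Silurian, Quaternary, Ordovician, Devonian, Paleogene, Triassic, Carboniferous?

Quaternary, Paleogene, Triassic, Carboniferous, Devonian, Silurian, Ordovician

Era membership (oldest first within each) — Paleozoic: Ordovician, Silurian, Devonian, Carboniferous; Mesozoic: Triassic; Cenozoic: Paleogene, Quaternary. Paleozoic precedes Mesozoic, which precedes Cenozoic. Concatenating the groups in that era order and then reversing gives youngest to oldest.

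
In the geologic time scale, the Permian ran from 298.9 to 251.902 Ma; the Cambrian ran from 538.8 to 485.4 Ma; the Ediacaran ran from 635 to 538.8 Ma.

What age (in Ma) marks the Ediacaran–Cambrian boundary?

538.8 Ma

The Ediacaran ends and the Cambrian begins at 538.8 Ma.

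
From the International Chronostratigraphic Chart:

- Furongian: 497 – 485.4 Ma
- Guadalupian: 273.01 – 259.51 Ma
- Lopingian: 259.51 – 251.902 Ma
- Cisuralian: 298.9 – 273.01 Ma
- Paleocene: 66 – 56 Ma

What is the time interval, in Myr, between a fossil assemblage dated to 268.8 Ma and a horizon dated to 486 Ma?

217.2 million years

486 − 268.8 = 217.2 million years.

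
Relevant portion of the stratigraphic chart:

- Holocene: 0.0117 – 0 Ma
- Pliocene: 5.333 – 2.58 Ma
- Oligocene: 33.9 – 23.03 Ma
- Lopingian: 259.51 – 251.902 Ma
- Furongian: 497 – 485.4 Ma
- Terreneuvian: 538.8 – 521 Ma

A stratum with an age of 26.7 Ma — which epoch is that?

26.7 Ma lies between 33.9 and 23.03 Ma, so it falls in the Oligocene.

Oligocene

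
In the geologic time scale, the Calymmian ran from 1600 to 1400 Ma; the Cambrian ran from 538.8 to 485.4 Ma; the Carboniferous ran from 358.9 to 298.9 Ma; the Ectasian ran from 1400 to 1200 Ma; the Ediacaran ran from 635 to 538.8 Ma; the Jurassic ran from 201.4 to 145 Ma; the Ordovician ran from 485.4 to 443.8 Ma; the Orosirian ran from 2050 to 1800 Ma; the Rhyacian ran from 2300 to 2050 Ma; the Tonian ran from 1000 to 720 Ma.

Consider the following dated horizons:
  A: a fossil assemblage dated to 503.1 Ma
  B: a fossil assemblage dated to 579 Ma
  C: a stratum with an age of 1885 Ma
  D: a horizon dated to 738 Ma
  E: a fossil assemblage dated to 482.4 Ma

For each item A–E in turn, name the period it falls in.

A — Cambrian; B — Ediacaran; C — Orosirian; D — Tonian; E — Ordovician

A: 503.1 Ma lies in 538.8–485.4 Ma, so Cambrian.
B: 579 Ma lies in 635–538.8 Ma, so Ediacaran.
C: 1885 Ma lies in 2050–1800 Ma, so Orosirian.
D: 738 Ma lies in 1000–720 Ma, so Tonian.
E: 482.4 Ma lies in 485.4–443.8 Ma, so Ordovician.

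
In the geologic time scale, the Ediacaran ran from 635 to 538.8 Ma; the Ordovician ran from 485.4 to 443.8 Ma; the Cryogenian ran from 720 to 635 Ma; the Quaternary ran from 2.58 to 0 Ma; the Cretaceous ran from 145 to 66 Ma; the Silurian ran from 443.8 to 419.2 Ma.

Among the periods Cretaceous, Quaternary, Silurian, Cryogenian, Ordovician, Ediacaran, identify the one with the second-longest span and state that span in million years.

Durations: Cretaceous 79; Quaternary 2.58; Silurian 24.6; Cryogenian 85; Ordovician 41.6; Ediacaran 96.2 Myr.
Sorted longest-first: Ediacaran (96.2), Cryogenian (85), Cretaceous (79), Ordovician (41.6), Silurian (24.6), Quaternary (2.58).
The second longest is Cryogenian at 85 Myr.

Cryogenian, 85 million years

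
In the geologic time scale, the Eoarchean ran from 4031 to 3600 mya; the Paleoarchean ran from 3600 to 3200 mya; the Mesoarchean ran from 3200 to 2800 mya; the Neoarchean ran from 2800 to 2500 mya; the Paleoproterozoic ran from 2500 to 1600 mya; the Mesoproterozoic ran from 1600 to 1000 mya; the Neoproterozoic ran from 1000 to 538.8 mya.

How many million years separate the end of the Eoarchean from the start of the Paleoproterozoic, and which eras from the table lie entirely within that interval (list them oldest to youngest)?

The Eoarchean closes at 3600 Ma and the Paleoproterozoic opens at 2500 Ma, so the interval is 3600 − 2500 = 1100 Myr.
An era fits inside if it starts at or after 3600 Ma and ends at or before 2500 Ma; oldest first that gives Paleoarchean, Mesoarchean, Neoarchean.

1100 million years; Paleoarchean, Mesoarchean, Neoarchean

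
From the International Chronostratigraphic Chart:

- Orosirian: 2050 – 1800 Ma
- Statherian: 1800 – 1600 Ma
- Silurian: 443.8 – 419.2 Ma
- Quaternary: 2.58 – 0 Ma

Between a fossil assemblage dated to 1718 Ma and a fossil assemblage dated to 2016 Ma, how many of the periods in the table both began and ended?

The older date is 2016 Ma and the younger is 1718 Ma.
No period both begins after 2016 Ma and ends before 1718 Ma, so the count is 0.

0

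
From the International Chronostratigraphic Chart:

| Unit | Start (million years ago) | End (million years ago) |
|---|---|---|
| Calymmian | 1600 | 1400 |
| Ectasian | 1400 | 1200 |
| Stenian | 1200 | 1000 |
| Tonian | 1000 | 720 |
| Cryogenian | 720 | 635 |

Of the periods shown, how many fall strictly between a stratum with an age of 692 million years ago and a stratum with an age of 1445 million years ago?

1445 Ma sits inside the Calymmian (1600–1400) and 692 Ma inside the Cryogenian (720–635); neither of those is wholly between the two dates.
The listed periods lying completely between them are Ectasian, Stenian, Tonian — 3 in all.

3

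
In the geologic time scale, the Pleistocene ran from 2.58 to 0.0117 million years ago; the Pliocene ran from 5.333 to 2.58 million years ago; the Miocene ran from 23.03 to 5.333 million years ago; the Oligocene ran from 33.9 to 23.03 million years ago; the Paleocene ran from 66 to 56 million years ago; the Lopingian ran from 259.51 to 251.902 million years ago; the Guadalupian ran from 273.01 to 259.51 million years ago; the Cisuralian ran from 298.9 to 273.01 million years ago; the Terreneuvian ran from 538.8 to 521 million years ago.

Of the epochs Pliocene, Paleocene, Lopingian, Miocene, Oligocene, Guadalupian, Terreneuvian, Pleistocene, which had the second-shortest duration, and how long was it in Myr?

Durations: Pliocene 2.753; Paleocene 10; Lopingian 7.608; Miocene 17.697; Oligocene 10.87; Guadalupian 13.5; Terreneuvian 17.8; Pleistocene 2.5683 Myr.
Sorted shortest-first: Pleistocene (2.5683), Pliocene (2.753), Lopingian (7.608), Paleocene (10), Oligocene (10.87), Guadalupian (13.5), Miocene (17.697), Terreneuvian (17.8).
The second shortest is Pliocene at 2.753 Myr.

Pliocene, 2.753 million years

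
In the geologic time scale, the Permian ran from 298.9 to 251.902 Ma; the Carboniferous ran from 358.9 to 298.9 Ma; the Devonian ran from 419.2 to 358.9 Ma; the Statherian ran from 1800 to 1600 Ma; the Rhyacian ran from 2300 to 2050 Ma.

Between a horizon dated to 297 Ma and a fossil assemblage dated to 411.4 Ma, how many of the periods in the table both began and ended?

1

411.4 Ma sits inside the Devonian (419.2–358.9) and 297 Ma inside the Permian (298.9–251.902); neither of those is wholly between the two dates.
The listed periods lying completely between them are Carboniferous — 1 in all.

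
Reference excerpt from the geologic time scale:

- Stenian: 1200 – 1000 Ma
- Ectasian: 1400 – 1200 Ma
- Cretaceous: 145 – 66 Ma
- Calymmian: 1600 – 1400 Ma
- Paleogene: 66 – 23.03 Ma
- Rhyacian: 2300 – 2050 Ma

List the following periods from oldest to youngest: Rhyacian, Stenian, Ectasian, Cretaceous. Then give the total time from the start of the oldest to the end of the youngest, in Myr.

Rhyacian, Ectasian, Stenian, Cretaceous; total span 2234 Myr

From the excerpt: Rhyacian 2300–2050; Stenian 1200–1000; Ectasian 1400–1200; Cretaceous 145–66 (Ma).
Larger Ma is earlier, so the oldest is Rhyacian and the youngest is Cretaceous; oldest to youngest: Rhyacian, Ectasian, Stenian, Cretaceous.
Oldest start 2300 minus youngest end 66 gives 2234 Myr overall.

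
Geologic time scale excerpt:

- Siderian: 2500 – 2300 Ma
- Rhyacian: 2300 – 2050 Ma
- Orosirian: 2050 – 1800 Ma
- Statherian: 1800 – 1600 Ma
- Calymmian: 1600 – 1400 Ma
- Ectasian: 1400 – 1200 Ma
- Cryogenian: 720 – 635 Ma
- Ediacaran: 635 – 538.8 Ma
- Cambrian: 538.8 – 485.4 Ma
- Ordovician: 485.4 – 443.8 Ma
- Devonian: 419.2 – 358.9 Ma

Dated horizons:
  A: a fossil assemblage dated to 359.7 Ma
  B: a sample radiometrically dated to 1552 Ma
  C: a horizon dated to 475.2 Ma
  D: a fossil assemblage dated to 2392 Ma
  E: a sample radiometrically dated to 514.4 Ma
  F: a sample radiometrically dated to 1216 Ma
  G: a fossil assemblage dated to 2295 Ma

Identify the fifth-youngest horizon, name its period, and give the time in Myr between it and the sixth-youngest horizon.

B, in the Calymmian; 743 million years to G

Smaller Ma means younger, so youngest first: A 359.7 < C 475.2 < E 514.4 < F 1216 < B 1552 < G 2295 < D 2392.
Counting 5 along gives B (1552 Ma); the excerpt puts that inside the Calymmian, 1600–1400 Ma.
Next in line is G (2295 Ma), and 2295 − 1552 = 743 Myr.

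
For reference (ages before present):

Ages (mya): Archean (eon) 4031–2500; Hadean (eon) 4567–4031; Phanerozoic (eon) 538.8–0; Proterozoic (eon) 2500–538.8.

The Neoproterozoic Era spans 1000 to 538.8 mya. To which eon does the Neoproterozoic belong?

The Neoproterozoic (1000–538.8 Ma) lies entirely within 2500–538.8 Ma, the Proterozoic Eon.

Proterozoic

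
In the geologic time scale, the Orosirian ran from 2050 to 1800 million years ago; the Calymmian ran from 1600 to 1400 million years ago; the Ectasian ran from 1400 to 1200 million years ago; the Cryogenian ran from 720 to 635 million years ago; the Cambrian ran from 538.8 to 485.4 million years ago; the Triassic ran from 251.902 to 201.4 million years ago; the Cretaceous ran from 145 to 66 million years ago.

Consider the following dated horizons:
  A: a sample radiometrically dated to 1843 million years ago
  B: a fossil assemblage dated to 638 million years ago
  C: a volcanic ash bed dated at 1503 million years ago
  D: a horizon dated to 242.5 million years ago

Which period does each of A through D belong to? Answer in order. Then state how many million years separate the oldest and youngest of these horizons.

Match each age against the start–end ranges in the excerpt: A = 1843 Ma → Orosirian (2050–1800); B = 638 Ma → Cryogenian (720–635); C = 1503 Ma → Calymmian (1600–1400); D = 242.5 Ma → Triassic (251.902–201.4).
The largest age is 1843 Ma and the smallest is 242.5 Ma; their difference is 1600.5 Myr.

A — Orosirian; B — Cryogenian; C — Calymmian; D — Triassic; span 1600.5 million years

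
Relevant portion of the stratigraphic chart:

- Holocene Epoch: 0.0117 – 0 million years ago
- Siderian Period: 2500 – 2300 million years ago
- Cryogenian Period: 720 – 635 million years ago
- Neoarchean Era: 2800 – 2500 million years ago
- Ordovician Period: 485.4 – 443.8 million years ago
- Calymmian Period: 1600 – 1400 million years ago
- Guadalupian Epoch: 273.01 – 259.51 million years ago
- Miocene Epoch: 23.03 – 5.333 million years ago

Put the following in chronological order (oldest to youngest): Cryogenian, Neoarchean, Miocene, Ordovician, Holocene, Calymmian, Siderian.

Neoarchean, Siderian, Calymmian, Cryogenian, Ordovician, Miocene, Holocene

Read off each span (Ma): Cryogenian 720–635; Neoarchean 2800–2500; Miocene 23.03–5.333; Ordovician 485.4–443.8; Holocene 0.0117–0; Calymmian 1600–1400; Siderian 2500–2300.
Larger Ma is older, so oldest→youngest is Neoarchean, Siderian, Calymmian, Cryogenian, Ordovician, Miocene, Holocene.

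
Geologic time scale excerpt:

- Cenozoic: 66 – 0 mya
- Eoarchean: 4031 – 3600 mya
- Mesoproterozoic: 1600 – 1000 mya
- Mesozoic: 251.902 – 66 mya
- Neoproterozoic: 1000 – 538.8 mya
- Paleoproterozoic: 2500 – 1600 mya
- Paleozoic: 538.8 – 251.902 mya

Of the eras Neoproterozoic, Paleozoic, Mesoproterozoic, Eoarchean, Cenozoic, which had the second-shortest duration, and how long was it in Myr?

Paleozoic, 286.898 million years

Start − end for each: Neoproterozoic 1000 − 538.8 = 461.2; Paleozoic 538.8 − 251.902 = 286.898; Mesoproterozoic 1600 − 1000 = 600; Eoarchean 4031 − 3600 = 431; Cenozoic 66 − 0 = 66.
Ranking these from shortest: Cenozoic < Paleozoic < Eoarchean < Neoproterozoic < Mesoproterozoic.
Position 2 in that ranking is Paleozoic, which lasted 286.898 Myr.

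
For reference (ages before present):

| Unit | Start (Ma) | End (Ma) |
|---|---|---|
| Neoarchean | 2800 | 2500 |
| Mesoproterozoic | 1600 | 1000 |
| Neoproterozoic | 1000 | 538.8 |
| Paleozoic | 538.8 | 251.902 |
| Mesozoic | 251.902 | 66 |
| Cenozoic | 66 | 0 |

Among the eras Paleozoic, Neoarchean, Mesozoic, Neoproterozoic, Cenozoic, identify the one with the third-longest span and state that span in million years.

Durations: Paleozoic 286.898; Neoarchean 300; Mesozoic 185.902; Neoproterozoic 461.2; Cenozoic 66 Myr.
Sorted longest-first: Neoproterozoic (461.2), Neoarchean (300), Paleozoic (286.898), Mesozoic (185.902), Cenozoic (66).
The third longest is Paleozoic at 286.898 Myr.

Paleozoic, 286.898 million years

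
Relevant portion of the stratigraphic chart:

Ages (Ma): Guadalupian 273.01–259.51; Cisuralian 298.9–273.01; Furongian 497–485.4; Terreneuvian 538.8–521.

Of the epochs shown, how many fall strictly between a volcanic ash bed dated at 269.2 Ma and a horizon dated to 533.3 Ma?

2

533.3 Ma sits inside the Terreneuvian (538.8–521) and 269.2 Ma inside the Guadalupian (273.01–259.51); neither of those is wholly between the two dates.
The listed epochs lying completely between them are Furongian, Cisuralian — 2 in all.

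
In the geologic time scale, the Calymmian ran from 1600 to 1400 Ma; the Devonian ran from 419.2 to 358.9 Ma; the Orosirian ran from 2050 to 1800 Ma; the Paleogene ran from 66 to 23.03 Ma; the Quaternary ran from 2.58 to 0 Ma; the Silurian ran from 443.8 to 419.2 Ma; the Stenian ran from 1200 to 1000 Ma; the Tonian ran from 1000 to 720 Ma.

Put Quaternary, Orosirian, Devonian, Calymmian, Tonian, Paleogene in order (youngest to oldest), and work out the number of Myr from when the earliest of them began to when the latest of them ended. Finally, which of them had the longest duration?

From the excerpt: Quaternary 2.58–0; Orosirian 2050–1800; Devonian 419.2–358.9; Calymmian 1600–1400; Tonian 1000–720; Paleogene 66–23.03 (Ma).
Larger Ma is earlier, so the oldest is Orosirian and the youngest is Quaternary; youngest to oldest: Quaternary, Paleogene, Devonian, Tonian, Calymmian, Orosirian.
Oldest start 2050 minus youngest end 0 gives 2050 Myr overall.
Individual lengths (start − end): Devonian 60.3; Tonian 280; Paleogene 42.97; Calymmian 200; Quaternary 2.58; Orosirian 250. The largest is Tonian at 280 Myr.

Quaternary → Paleogene → Devonian → Tonian → Calymmian → Orosirian; total span 2050 Myr; longest is Tonian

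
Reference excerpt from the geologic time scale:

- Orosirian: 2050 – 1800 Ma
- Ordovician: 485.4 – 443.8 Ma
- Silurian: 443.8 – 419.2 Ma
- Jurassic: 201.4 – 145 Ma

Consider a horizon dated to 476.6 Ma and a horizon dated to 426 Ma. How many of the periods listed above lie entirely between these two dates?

Checking each listed span, none has both start < 476.6 Ma and end > 426 Ma — every period straddles one of the two dates or lies outside them — so the count is 0.

0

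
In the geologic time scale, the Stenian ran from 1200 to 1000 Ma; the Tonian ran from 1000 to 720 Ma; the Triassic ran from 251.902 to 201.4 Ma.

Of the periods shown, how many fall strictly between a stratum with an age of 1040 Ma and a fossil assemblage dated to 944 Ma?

0

The older date is 1040 Ma and the younger is 944 Ma.
No period both begins after 1040 Ma and ends before 944 Ma, so the count is 0.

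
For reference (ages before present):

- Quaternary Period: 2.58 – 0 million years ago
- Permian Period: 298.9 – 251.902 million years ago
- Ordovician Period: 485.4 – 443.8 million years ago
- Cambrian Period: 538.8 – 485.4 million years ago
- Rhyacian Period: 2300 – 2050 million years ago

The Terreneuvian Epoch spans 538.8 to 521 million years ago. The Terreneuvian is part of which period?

The Terreneuvian (538.8–521 Ma) lies entirely within 538.8–485.4 Ma, the Cambrian Period.

Cambrian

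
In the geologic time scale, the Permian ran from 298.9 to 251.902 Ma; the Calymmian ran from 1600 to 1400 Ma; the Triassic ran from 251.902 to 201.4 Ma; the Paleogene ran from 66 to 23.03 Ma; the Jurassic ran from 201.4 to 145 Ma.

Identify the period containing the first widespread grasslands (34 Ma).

34 Ma lies between 66 and 23.03 Ma, so it falls in the Paleogene.

Paleogene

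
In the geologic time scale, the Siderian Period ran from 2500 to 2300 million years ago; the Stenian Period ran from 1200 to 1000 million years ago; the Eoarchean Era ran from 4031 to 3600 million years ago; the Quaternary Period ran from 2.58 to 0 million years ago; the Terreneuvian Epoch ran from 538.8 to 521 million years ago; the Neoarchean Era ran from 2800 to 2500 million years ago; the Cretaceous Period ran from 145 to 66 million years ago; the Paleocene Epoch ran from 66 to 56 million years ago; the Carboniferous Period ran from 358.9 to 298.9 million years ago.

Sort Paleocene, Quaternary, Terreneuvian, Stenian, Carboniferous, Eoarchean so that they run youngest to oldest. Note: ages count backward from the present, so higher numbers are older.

Quaternary, Paleocene, Carboniferous, Terreneuvian, Stenian, Eoarchean

The oldest of these is Eoarchean (starts 4031 Ma) and the youngest is Quaternary (ends 0 Ma).
In between, by decreasing start age: Stenian (1200), Terreneuvian (538.8), Carboniferous (358.9), Paleocene (66).
Listing youngest first means reversing that sequence.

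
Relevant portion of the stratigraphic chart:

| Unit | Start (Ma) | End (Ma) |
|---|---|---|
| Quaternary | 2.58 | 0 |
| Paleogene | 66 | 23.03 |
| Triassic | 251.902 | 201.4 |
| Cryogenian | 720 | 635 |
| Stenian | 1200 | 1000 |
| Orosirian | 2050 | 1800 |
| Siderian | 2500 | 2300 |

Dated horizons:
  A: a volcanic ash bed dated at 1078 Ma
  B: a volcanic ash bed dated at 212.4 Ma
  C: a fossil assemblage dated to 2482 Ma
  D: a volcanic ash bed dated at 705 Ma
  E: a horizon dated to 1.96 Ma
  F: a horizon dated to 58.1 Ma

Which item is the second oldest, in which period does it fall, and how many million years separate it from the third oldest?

Larger Ma means older, so oldest first: C 2482 > A 1078 > D 705 > B 212.4 > F 58.1 > E 1.96.
Counting 2 along gives A (1078 Ma); the excerpt puts that inside the Stenian, 1200–1000 Ma.
Next in line is D (705 Ma), and 1078 − 705 = 373 Myr.

A, in the Stenian; 373 million years to D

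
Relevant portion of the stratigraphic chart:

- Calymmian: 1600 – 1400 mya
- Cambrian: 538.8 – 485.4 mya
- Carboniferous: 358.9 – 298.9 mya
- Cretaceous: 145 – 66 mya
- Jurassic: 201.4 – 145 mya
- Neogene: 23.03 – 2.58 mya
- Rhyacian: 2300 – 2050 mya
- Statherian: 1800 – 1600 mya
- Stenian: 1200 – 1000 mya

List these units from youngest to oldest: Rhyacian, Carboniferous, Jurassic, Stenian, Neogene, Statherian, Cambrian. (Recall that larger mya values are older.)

Neogene, Jurassic, Carboniferous, Cambrian, Stenian, Statherian, Rhyacian

The oldest of these is Rhyacian (starts 2300 Ma) and the youngest is Neogene (ends 2.58 Ma).
In between, by decreasing start age: Statherian (1800), Stenian (1200), Cambrian (538.8), Carboniferous (358.9), Jurassic (201.4).
Listing youngest first means reversing that sequence.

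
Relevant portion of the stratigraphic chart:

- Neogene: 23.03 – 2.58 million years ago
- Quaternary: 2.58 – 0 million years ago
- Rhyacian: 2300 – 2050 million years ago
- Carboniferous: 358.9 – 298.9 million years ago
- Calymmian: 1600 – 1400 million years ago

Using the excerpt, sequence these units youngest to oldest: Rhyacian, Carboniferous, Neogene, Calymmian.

Sorting by start age (ascending Ma, since larger Ma = older): Neogene began 23.03, Carboniferous began 358.9, Calymmian began 1600, Rhyacian began 2300.

Neogene, then Carboniferous, then Calymmian, then Rhyacian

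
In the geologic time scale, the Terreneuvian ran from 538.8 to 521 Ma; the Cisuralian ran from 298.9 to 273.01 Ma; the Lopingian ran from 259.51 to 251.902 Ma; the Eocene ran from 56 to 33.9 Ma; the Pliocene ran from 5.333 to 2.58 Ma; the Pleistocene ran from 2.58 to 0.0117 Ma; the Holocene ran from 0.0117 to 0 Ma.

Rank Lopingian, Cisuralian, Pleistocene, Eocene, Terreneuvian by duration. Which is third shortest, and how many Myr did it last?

Start − end for each: Lopingian 259.51 − 251.902 = 7.608; Cisuralian 298.9 − 273.01 = 25.89; Pleistocene 2.58 − 0.0117 = 2.5683; Eocene 56 − 33.9 = 22.1; Terreneuvian 538.8 − 521 = 17.8.
Ranking these from shortest: Pleistocene < Lopingian < Terreneuvian < Eocene < Cisuralian.
Position 3 in that ranking is Terreneuvian, which lasted 17.8 Myr.

Terreneuvian, 17.8 million years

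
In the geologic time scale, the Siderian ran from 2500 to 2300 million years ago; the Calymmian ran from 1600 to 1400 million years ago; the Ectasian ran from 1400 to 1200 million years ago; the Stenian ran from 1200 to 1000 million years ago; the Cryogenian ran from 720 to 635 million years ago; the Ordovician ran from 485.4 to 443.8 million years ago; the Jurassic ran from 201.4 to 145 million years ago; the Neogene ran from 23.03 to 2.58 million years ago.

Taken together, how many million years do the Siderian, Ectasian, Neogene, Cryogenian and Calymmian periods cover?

Each duration: Siderian = 200; Ectasian = 200; Neogene = 20.45; Cryogenian = 85; Calymmian = 200.
Sum: 200 + 200 + 20.45 + 85 + 200 = 705.45 Myr.

705.45 million years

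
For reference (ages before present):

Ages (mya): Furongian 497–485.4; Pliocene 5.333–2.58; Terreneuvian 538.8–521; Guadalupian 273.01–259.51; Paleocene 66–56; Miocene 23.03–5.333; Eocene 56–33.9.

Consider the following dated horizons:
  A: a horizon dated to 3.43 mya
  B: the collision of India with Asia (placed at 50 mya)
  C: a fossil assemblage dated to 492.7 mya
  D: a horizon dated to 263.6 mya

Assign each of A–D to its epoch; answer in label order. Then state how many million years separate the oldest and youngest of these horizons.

A — Pliocene; B — Eocene; C — Furongian; D — Guadalupian; span 489.27 million years

Match each age against the start–end ranges in the excerpt: A = 3.43 Ma → Pliocene (5.333–2.58); B = 50 Ma → Eocene (56–33.9); C = 492.7 Ma → Furongian (497–485.4); D = 263.6 Ma → Guadalupian (273.01–259.51).
The largest age is 492.7 Ma and the smallest is 3.43 Ma; their difference is 489.27 Myr.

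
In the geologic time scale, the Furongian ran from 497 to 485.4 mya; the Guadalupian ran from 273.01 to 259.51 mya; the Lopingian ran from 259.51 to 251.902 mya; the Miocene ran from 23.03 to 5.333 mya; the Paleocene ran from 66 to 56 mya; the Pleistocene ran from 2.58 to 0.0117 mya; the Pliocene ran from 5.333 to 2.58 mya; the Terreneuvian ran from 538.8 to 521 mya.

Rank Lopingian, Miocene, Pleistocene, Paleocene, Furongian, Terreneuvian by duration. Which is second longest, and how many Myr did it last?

Start − end for each: Lopingian 259.51 − 251.902 = 7.608; Miocene 23.03 − 5.333 = 17.697; Pleistocene 2.58 − 0.0117 = 2.5683; Paleocene 66 − 56 = 10; Furongian 497 − 485.4 = 11.6; Terreneuvian 538.8 − 521 = 17.8.
Ranking these from longest: Terreneuvian > Miocene > Furongian > Paleocene > Lopingian > Pleistocene.
Position 2 in that ranking is Miocene, which lasted 17.697 Myr.

Miocene, 17.697 million years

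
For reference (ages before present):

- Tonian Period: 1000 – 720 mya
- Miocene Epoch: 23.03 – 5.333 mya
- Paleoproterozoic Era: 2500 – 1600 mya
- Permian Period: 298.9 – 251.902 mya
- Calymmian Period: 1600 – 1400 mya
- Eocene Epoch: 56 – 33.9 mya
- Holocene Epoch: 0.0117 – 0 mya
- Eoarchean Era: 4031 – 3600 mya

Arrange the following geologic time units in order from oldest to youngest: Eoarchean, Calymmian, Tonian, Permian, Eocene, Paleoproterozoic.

Eoarchean, Paleoproterozoic, Calymmian, Tonian, Permian, Eocene

Read off each span (Ma): Eoarchean 4031–3600; Calymmian 1600–1400; Tonian 1000–720; Permian 298.9–251.902; Eocene 56–33.9; Paleoproterozoic 2500–1600.
Larger Ma is older, so oldest→youngest is Eoarchean, Paleoproterozoic, Calymmian, Tonian, Permian, Eocene.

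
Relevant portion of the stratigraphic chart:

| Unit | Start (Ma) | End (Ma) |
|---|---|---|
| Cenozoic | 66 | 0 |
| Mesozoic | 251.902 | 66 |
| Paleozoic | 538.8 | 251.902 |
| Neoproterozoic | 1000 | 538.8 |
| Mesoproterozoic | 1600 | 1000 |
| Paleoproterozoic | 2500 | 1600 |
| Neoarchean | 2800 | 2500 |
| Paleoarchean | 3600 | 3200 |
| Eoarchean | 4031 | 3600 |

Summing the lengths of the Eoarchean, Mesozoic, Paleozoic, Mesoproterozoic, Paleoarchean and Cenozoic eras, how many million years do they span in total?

1969.8 million years

Duration is start − end for each: (4031 − 3600) + (251.902 − 66) + (538.8 − 251.902) + (1600 − 1000) + (3600 − 3200) + (66 − 0).
That is 431 + 185.902 + 286.898 + 600 + 400 + 66, which totals 1969.8 million years.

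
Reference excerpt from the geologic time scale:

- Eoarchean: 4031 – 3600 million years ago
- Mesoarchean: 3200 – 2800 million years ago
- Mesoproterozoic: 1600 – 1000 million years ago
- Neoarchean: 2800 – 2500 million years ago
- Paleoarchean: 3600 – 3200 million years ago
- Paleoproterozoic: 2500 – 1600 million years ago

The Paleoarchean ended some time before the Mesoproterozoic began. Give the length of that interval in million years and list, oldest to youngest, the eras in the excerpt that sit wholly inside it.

1600 million years; Mesoarchean, Neoarchean, Paleoproterozoic

End of Paleoarchean = 3200 Ma; start of Mesoproterozoic = 1600 Ma.
Gap = 3200 − 1600 = 1600 Myr.
Eras wholly inside 3200–1600 Ma: Mesoarchean (3200–2800), Neoarchean (2800–2500), Paleoproterozoic (2500–1600).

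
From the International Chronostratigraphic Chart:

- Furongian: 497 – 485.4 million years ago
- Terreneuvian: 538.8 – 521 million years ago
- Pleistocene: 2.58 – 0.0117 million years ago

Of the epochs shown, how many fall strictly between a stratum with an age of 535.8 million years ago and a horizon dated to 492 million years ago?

Checking each listed span, none has both start < 535.8 Ma and end > 492 Ma — every epoch straddles one of the two dates or lies outside them — so the count is 0.

0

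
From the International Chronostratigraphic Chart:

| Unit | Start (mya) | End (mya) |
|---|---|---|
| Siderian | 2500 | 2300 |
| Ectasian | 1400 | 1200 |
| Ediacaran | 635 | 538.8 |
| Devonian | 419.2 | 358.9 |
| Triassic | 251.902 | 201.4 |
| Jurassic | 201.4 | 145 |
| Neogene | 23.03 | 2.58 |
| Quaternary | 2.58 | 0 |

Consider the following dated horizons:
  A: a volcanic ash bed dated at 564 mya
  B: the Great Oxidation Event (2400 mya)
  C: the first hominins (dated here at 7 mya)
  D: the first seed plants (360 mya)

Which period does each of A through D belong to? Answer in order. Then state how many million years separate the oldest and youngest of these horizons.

A — Ediacaran; B — Siderian; C — Neogene; D — Devonian; span 2393 million years

Match each age against the start–end ranges in the excerpt: A = 564 Ma → Ediacaran (635–538.8); B = 2400 Ma → Siderian (2500–2300); C = 7 Ma → Neogene (23.03–2.58); D = 360 Ma → Devonian (419.2–358.9).
The largest age is 2400 Ma and the smallest is 7 Ma; their difference is 2393 Myr.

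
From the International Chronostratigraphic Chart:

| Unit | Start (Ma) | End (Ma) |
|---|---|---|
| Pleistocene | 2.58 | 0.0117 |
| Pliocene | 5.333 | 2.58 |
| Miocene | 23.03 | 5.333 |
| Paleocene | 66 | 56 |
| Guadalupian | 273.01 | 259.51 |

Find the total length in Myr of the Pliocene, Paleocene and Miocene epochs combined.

Each duration: Pliocene = 2.753; Paleocene = 10; Miocene = 17.697.
Sum: 2.753 + 10 + 17.697 = 30.45 Myr.

30.45 million years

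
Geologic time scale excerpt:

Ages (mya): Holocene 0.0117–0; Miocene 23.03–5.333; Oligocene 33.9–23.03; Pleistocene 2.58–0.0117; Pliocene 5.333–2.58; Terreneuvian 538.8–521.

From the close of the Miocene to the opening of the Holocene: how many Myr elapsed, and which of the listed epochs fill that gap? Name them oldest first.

5.3213 million years; Pliocene, Pleistocene

The Miocene closes at 5.333 Ma and the Holocene opens at 0.0117 Ma, so the interval is 5.333 − 0.0117 = 5.3213 Myr.
An epoch fits inside if it starts at or after 5.333 Ma and ends at or before 0.0117 Ma; oldest first that gives Pliocene, Pleistocene.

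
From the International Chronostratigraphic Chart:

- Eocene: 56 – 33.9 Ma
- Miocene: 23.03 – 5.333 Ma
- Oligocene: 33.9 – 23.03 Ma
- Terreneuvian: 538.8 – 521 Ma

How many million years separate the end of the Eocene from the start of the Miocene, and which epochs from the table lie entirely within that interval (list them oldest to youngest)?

End of Eocene = 33.9 Ma; start of Miocene = 23.03 Ma.
Gap = 33.9 − 23.03 = 10.87 Myr.
Epochs wholly inside 33.9–23.03 Ma: Oligocene (33.9–23.03).

10.87 million years; Oligocene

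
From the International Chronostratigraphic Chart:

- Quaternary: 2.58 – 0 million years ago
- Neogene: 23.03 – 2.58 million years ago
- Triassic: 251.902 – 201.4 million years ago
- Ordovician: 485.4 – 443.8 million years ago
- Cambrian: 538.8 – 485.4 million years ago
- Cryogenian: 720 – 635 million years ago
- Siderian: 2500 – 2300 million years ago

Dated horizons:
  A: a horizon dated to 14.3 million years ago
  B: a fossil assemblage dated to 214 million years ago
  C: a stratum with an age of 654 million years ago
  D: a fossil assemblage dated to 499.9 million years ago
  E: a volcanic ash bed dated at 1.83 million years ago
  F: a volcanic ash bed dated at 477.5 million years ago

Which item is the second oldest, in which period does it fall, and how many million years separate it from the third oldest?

D, in the Cambrian; 22.4 million years to F

Sorted oldest-first by Ma: C (654), D (499.9), F (477.5), B (214), A (14.3), E (1.83).
The second oldest is D at 499.9 Ma, which lies in 538.8–485.4 Ma: the Cambrian.
The third oldest is F at 477.5 Ma; separation = |499.9 − 477.5| = 22.4 Myr.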